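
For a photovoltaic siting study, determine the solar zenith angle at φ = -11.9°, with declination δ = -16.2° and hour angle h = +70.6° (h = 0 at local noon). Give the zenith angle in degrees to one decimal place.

θ_z = 68.3°

cos θ_z = sin φ sin δ + cos φ cos δ cos h = 0.057529 + 0.312117 = 0.369646.
θ_z = arccos(0.369646) = 68.3°.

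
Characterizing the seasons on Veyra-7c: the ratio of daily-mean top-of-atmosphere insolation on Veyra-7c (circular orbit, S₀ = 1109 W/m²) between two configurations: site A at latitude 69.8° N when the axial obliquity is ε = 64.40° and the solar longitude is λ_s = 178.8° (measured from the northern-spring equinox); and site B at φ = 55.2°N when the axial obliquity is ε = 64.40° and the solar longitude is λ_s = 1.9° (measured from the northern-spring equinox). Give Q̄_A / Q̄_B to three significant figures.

Q̄_A / Q̄_B ≈ 0.613

— Configuration A (φ=+69.8°):
Solar declination: sin δ = sin ε · sin λ_s = sin 64.40° × sin 178.8° = 0.01889, so δ = +1.082°.
cos H₀ = −tan(+69.8°) tan(+1.082°) = -0.0513, H₀ = 1.6222 rad.
Bracket: H₀ sin φ sin δ + cos φ cos δ sin H₀ = 1.6222×0.93849×0.01889 + 0.34530×0.99982×0.99868 = 0.028758 + 0.344782 = 0.373540.
Q̄ = (S₀/π) × [bracket] = (1109/π) × 0.373540 = 131.86 W/m².
— Configuration B (φ=+55.2°):
Solar declination: sin δ = sin ε · sin λ_s = sin 64.40° × sin 1.9° = 0.02990, so δ = +1.713°.
cos H₀ = −tan(+55.2°) tan(+1.713°) = -0.0430, H₀ = 1.6138 rad.
Bracket: H₀ sin φ sin δ + cos φ cos δ sin H₀ = 1.6138×0.82115×0.02990 + 0.57071×0.99955×0.99907 = 0.039623 + 0.569923 = 0.609546.
Q̄ = (S₀/π) × [bracket] = (1109/π) × 0.609546 = 215.17 W/m².
Ratio Q̄_A / Q̄_B = 131.86 / 215.17 = 0.6128.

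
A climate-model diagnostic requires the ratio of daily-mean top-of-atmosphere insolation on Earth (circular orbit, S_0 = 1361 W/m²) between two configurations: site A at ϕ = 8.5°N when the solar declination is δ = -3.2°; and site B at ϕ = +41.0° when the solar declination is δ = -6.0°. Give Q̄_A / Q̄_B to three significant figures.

Q̄_A / Q̄_B ≈ 1.51

— Configuration A (ϕ=+8.5°):
cos h₀ = −tan(+8.5°) tan(-3.200°) = 0.0084, h₀ = 1.5624 rad.
Bracket: h₀ sin ϕ sin δ + cos ϕ cos δ sin h₀ = 1.5624×0.14781×-0.05582 + 0.98902×0.99844×0.99997 = -0.012891 + 0.987448 = 0.974557.
Q̄ = (S_0/π) × [bracket] = (1361/π) × 0.974557 = 422.20 W/m².
— Configuration B (ϕ=+41.0°):
cos h₀ = −tan(+41.0°) tan(-6.000°) = 0.0914, h₀ = 1.4793 rad.
Bracket: h₀ sin ϕ sin δ + cos ϕ cos δ sin h₀ = 1.4793×0.65606×-0.10453 + 0.75471×0.99452×0.99582 = -0.101447 + 0.747437 = 0.645990.
Q̄ = (S_0/π) × [bracket] = (1361/π) × 0.645990 = 279.86 W/m².
Ratio Q̄_A / Q̄_B = 422.20 / 279.86 = 1.509.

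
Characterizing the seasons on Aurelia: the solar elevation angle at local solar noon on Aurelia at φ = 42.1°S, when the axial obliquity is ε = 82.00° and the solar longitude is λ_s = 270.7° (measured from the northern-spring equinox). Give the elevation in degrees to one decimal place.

Solar declination: sin δ = sin ε · sin λ_s = sin 82.00° × sin 270.7° = -0.99019, so δ = -81.970°.
At local noon the hour angle is zero, so the zenith angle equals |φ − δ| = |-42.1° − (-81.970°)| = 39.870°.
Elevation = 90° − 39.870° = 50.1°.

50.1°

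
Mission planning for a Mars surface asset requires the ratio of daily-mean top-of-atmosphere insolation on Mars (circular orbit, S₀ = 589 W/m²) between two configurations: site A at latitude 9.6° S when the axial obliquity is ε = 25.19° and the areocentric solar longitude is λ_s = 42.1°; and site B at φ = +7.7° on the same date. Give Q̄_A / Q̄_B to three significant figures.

— Configuration A (φ=-9.6°):
sin δ = sin 25.19° × sin 42.1° = 0.28535, so δ = +16.580°.
cos H₀ = −tan(-9.6°) tan(+16.580°) = 0.0504, H₀ = 1.5204 rad.
Bracket: H₀ sin φ sin δ + cos φ cos δ sin H₀ = 1.5204×-0.16677×0.28535 + 0.98600×0.95842×0.99873 = -0.072353 + 0.943802 = 0.871449.
Q̄ = (S₀/π) × [bracket] = (589/π) × 0.871449 = 163.38 W/m².
— Configuration B (φ=+7.7°):
cos H₀ = −tan(+7.7°) tan(+16.580°) = -0.0403, H₀ = 1.6111 rad.
Bracket: H₀ sin φ sin δ + cos φ cos δ sin H₀ = 1.6111×0.13399×0.28535 + 0.99098×0.95842×0.99919 = 0.061599 + 0.949006 = 1.010605.
Q̄ = (S₀/π) × [bracket] = (589/π) × 1.010605 = 189.47 W/m².
Ratio Q̄_A / Q̄_B = 163.38 / 189.47 = 0.8623.

Q̄_A / Q̄_B ≈ 0.862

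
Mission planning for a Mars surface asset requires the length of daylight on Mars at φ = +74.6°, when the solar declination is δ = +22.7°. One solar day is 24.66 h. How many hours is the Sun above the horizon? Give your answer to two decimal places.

Sunrise equation: cos H₀ = −tan φ · tan δ = -1.5187 ≤ −1, so the Sun never sets (polar day) and H₀ = π.
Daylight = 2H₀/(2π) × 24.66 h = (3.1416/π) × 24.66 = 24.66 h.

24.66 h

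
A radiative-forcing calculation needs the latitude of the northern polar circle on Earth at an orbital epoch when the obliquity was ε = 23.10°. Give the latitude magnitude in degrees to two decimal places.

66.90°

The polar circle is the lowest latitude that experiences at least one full rotation of continuous daylight at the northern-summer solstice; it lies at |φ| = 90° − ε = 90° − 23.10° = 66.90°.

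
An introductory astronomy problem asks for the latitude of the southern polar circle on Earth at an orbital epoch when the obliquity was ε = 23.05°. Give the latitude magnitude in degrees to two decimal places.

66.95°

The polar circle is the lowest latitude that experiences at least one full rotation of continuous darkness at the northern-summer solstice; it lies at |φ| = 90° − ε = 90° − 23.05° = 66.95°.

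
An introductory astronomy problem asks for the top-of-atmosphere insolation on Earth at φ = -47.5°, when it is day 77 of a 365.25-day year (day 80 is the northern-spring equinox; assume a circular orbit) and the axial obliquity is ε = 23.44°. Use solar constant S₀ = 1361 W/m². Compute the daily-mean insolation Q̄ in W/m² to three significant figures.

Q̄ ≈ 303 W/m²

Solar longitude: λ_s = 360° × (77 − 80)/365.25 = -2.957°, i.e. -2.957° + 360° = 357.043°.
sin δ = sin 23.44° × sin 357.043° = -0.02052, so δ = -1.176°.
cos H₀ = −tan(-47.5°) tan(-1.176°) = -0.0224, H₀ = 1.5932 rad.
Bracket: H₀ sin φ sin δ + cos φ cos δ sin H₀ = 1.5932×-0.73728×-0.02052 + 0.67559×0.99979×0.99975 = 0.024103 + 0.675279 = 0.699382.
Q̄ = (S₀/π) × [bracket] = (1361/π) × 0.699382 = 303.0 W/m².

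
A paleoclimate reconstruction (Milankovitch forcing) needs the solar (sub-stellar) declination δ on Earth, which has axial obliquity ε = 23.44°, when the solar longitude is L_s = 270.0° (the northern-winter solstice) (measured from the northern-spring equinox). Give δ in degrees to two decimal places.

sin δ = sin ε · sin L_s = sin 23.44° × sin 270.0° = -0.397789.
δ = arcsin(-0.397789) = -23.44°.

δ = -23.44°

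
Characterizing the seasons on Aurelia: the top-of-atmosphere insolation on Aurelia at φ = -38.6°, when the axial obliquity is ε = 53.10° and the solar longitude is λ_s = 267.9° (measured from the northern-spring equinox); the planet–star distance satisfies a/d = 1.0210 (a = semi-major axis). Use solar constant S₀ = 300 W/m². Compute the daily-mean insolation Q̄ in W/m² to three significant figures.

Q̄ ≈ 156 W/m²

Solar declination: sin δ = sin ε · sin λ_s = sin 53.10° × sin 267.9° = -0.79915, so δ = -53.049°.
cos H₀ = −tan(-38.6°) tan(-53.049°) = -1.0612 ≤ −1 ⇒ polar day, H₀ = π.
Bracket: H₀ sin φ sin δ + cos φ cos δ sin H₀ = 3.1416×-0.62388×-0.79915 + 0.78152×0.60113×0.00000 = 1.566319 + 0.000000 = 1.566319.
Inverse-square distance factor (a/d)² = 1.0210² = 1.042441.
Q̄ = (S₀/π) × 1.042441 × [bracket] = (300/π) × 1.042441 × 1.566319 = 155.9 W/m².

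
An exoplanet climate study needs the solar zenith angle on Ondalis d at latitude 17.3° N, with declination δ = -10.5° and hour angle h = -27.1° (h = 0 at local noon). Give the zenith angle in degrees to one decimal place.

cos θ_z = sin φ sin δ + cos φ cos δ cos h = -0.054192 + 0.835708 = 0.781516.
θ_z = arccos(0.781516) = 38.6°.

θ_z = 38.6°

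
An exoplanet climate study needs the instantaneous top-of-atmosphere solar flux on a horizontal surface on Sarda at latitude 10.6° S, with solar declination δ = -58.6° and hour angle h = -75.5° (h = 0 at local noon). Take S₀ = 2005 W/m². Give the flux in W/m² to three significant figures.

cos θ_z = sin φ sin δ + cos φ cos δ cos h = 0.157012 + 0.128224 = 0.285236.
Flux = S₀ · cos θ_z = 2005 × 0.285236 = 571.9 W/m².

572 W/m²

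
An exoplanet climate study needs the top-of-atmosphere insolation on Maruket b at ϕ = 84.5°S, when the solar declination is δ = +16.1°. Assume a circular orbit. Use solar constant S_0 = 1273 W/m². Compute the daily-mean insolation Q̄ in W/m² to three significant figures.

cos h₀ = −tan(-84.5°) tan(+16.100°) = 2.9976 ≥ 1 ⇒ polar night, h₀ = 0 and Q̄ = 0.

Q̄ ≈ 0.00 W/m²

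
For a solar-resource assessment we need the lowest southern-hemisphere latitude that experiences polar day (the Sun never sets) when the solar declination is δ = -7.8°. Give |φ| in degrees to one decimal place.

Polar day requires cos H₀ = −tan φ tan δ ≤ −1, i.e. tan φ tan δ ≥ 1.
The boundary is |tan φ| · |tan δ| = 1, so |φ| = 90° − |δ| = 90° − 7.8° = 82.2° in the southern hemisphere.

|φ| = 82.2°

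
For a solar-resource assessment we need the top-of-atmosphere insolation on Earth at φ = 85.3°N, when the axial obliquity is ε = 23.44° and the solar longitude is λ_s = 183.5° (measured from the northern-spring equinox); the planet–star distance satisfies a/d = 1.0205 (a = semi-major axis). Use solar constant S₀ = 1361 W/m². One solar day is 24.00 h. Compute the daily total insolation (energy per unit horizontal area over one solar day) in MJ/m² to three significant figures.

Solar declination: sin δ = sin ε · sin λ_s = sin 23.44° × sin 183.5° = -0.02428, so δ = -1.392°.
cos H₀ = −tan(+85.3°) tan(-1.392°) = 0.2955, H₀ = 1.2709 rad.
Bracket: H₀ sin φ sin δ + cos φ cos δ sin H₀ = 1.2709×0.99664×-0.02428 + 0.08194×0.99971×0.95535 = -0.030754 + 0.078259 = 0.047505.
Inverse-square distance factor (a/d)² = 1.0205² = 1.041420.
Q̄ = (S₀/π) × 1.041420 × [bracket] = (1361/π) × 1.041420 × 0.047505 = 21.433 W/m².
Daily total = Q̄ × 24.00 h × 3600 s/h = 21.433 × 24.00 × 3600 / 10⁶ = 1.852 MJ/m².

1.85 MJ/m²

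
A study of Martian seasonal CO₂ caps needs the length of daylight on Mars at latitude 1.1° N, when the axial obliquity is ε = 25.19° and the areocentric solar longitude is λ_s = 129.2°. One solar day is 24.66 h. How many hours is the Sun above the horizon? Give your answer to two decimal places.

sin δ = sin 25.19° × sin 129.2° = 0.32983, so δ = +19.259°.
cos H₀ = −tan φ · tan δ = −tan(+1.1°) × tan(+19.259°) = -0.0067, so H₀ = 1.5775 rad = 90.38°.
Daylight = 2H₀/(2π) × 24.66 h = (1.5775/π) × 24.66 = 12.38 h.

12.38 h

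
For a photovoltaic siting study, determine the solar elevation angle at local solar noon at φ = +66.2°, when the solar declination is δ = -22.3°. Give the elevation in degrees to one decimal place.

At local noon the hour angle is zero, so the zenith angle equals |φ − δ| = |+66.2° − (-22.300°)| = 88.500°.
Elevation = 90° − 88.500° = 1.5°.

1.5°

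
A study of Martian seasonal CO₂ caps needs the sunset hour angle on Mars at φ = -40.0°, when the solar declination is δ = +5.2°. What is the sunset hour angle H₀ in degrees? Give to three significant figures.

H₀ = 85.6°

cos H₀ = −tan φ · tan δ = −tan(-40.0°) × tan(+5.200°) = 0.0764, so H₀ = 1.4944 rad = 85.62°.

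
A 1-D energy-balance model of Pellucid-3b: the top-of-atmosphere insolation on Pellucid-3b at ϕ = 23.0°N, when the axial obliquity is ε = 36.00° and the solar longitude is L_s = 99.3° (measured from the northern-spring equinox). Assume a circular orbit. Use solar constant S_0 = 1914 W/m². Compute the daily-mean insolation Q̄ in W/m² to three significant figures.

Q̄ ≈ 695 W/m²

Solar declination: sin δ = sin ε · sin L_s = sin 36.00° × sin 99.3° = 0.58006, so δ = +35.455°.
cos h₀ = −tan(+23.0°) tan(+35.455°) = -0.3023, h₀ = 1.8779 rad.
Bracket: h₀ sin ϕ sin δ + cos ϕ cos δ sin h₀ = 1.8779×0.39073×0.58006 + 0.92050×0.81457×0.95322 = 0.425620 + 0.714735 = 1.140355.
Q̄ = (S_0/π) × [bracket] = (1914/π) × 1.140355 = 694.8 W/m².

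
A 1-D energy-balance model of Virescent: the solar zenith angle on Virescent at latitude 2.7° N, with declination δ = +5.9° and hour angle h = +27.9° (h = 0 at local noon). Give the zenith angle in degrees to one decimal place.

cos θ_z = sin φ sin δ + cos φ cos δ cos h = 0.004842 + 0.878108 = 0.882950.
θ_z = arccos(0.882950) = 28.0°.

θ_z = 28.0°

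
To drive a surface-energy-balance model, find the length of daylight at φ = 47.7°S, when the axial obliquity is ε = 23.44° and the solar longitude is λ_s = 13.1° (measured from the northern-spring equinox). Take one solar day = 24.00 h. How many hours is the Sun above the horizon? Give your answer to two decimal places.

Solar declination: sin δ = sin ε · sin λ_s = sin 23.44° × sin 13.1° = 0.09016, so δ = +5.173°.
cos H₀ = −tan φ · tan δ = −tan(-47.7°) × tan(+5.173°) = 0.0995, so H₀ = 1.4711 rad = 84.29°.
Daylight = 2H₀/(2π) × 24.00 h = (1.4711/π) × 24.00 = 11.24 h.

11.24 h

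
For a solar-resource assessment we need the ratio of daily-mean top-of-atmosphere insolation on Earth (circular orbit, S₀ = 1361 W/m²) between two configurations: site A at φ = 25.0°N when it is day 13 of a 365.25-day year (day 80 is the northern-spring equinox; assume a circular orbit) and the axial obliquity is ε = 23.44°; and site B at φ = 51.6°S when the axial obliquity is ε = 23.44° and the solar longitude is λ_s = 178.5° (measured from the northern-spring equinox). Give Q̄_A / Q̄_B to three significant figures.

— Configuration A (φ=+25.0°):
Solar longitude: λ_s = 360° × (13 − 80)/365.25 = -66.037°, i.e. -66.037° + 360° = 293.963°.
sin δ = sin 23.44° × sin 293.963° = -0.36350, so δ = -21.315°.
cos H₀ = −tan(+25.0°) tan(-21.315°) = 0.1820, H₀ = 1.3878 rad.
Bracket: H₀ sin φ sin δ + cos φ cos δ sin H₀ = 1.3878×0.42262×-0.36350 + 0.90631×0.93159×0.98331 = -0.213197 + 0.830218 = 0.617021.
Q̄ = (S₀/π) × [bracket] = (1361/π) × 0.617021 = 267.31 W/m².
— Configuration B (φ=-51.6°):
Solar declination: sin δ = sin ε · sin λ_s = sin 23.44° × sin 178.5° = 0.01041, so δ = +0.597°.
cos H₀ = −tan(-51.6°) tan(+0.597°) = 0.0131, H₀ = 1.5577 rad.
Bracket: H₀ sin φ sin δ + cos φ cos δ sin H₀ = 1.5577×-0.78369×0.01041 + 0.62115×0.99995×0.99991 = -0.012708 + 0.621063 = 0.608355.
Q̄ = (S₀/π) × [bracket] = (1361/π) × 0.608355 = 263.55 W/m².
Ratio Q̄_A / Q̄_B = 267.31 / 263.55 = 1.014.

Q̄_A / Q̄_B ≈ 1.01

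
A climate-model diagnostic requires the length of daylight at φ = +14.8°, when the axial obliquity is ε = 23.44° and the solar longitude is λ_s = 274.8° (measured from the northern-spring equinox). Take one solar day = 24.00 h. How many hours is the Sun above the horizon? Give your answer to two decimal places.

11.13 h

Solar declination: sin δ = sin ε · sin λ_s = sin 23.44° × sin 274.8° = -0.39639, so δ = -23.353°.
cos H₀ = −tan φ · tan δ = −tan(+14.8°) × tan(-23.353°) = 0.1141, so H₀ = 1.4565 rad = 83.45°.
Daylight = 2H₀/(2π) × 24.00 h = (1.4565/π) × 24.00 = 11.13 h.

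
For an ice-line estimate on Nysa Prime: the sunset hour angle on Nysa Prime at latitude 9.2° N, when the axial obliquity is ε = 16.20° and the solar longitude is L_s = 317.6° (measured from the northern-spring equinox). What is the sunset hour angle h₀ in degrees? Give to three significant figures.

Solar declination: sin δ = sin ε · sin L_s = sin 16.20° × sin 317.6° = -0.18812, so δ = -10.843°.
cos h₀ = −tan ϕ · tan δ = −tan(+9.2°) × tan(-10.843°) = 0.0310, so h₀ = 1.5398 rad = 88.22°.

h₀ = 88.2°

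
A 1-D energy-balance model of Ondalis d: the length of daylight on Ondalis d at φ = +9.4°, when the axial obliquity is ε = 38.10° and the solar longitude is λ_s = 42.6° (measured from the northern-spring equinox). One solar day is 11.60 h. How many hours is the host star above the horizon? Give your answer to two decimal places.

Solar declination: sin δ = sin ε · sin λ_s = sin 38.10° × sin 42.6° = 0.41766, so δ = +24.687°.
cos H₀ = −tan φ · tan δ = −tan(+9.4°) × tan(+24.687°) = -0.0761, so H₀ = 1.6470 rad = 94.36°.
Daylight = 2H₀/(2π) × 11.60 h = (1.6470/π) × 11.60 = 6.08 h.

6.08 h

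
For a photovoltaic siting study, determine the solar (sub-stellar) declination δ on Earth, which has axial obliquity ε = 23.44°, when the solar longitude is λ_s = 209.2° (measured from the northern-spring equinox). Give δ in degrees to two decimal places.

sin δ = sin ε · sin λ_s = sin 23.44° × sin 209.2° = -0.194065.
δ = arcsin(-0.194065) = -11.19°.

δ = -11.19°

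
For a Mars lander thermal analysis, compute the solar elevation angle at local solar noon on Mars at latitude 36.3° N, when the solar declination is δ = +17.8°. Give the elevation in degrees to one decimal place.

71.5°

At local noon the hour angle is zero, so the zenith angle equals |ϕ − δ| = |+36.3° − (+17.800°)| = 18.500°.
Elevation = 90° − 18.500° = 71.5°.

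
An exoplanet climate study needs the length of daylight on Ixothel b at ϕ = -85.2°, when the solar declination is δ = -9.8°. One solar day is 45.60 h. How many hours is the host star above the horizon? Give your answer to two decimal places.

Sunrise equation: cos h₀ = −tan ϕ · tan δ = -2.0570 ≤ −1, so the host star never sets (polar day) and h₀ = π.
Daylight = 2h₀/(2π) × 45.60 h = (3.1416/π) × 45.60 = 45.60 h.

45.60 h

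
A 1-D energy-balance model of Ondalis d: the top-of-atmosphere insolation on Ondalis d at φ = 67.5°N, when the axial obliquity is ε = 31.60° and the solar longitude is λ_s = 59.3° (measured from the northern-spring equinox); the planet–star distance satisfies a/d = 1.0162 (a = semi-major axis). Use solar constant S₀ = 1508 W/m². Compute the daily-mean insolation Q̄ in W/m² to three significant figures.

Q̄ ≈ 648 W/m²

Solar declination: sin δ = sin ε · sin λ_s = sin 31.60° × sin 59.3° = 0.45055, so δ = +26.779°.
cos H₀ = −tan(+67.5°) tan(+26.779°) = -1.2184 ≤ −1 ⇒ polar day, H₀ = π.
Bracket: H₀ sin φ sin δ + cos φ cos δ sin H₀ = 3.1416×0.92388×0.45055 + 0.38268×0.89275×0.00000 = 1.307704 + 0.000000 = 1.307704.
Inverse-square distance factor (a/d)² = 1.0162² = 1.032662.
Q̄ = (S₀/π) × 1.032662 × [bracket] = (1508/π) × 1.032662 × 1.307704 = 648.2 W/m².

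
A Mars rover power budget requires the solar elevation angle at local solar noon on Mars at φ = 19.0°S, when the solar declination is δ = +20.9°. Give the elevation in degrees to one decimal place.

50.1°

At local noon the hour angle is zero, so the zenith angle equals |φ − δ| = |-19.0° − (+20.900°)| = 39.900°.
Elevation = 90° − 39.900° = 50.1°.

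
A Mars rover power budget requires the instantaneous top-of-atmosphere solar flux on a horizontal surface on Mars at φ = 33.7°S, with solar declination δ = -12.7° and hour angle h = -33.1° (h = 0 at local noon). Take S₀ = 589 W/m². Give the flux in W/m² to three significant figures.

cos θ_z = sin φ sin δ + cos φ cos δ cos h = 0.121980 + 0.679892 = 0.801872.
Flux = S₀ · cos θ_z = 589 × 0.801872 = 472.3 W/m².

472 W/m²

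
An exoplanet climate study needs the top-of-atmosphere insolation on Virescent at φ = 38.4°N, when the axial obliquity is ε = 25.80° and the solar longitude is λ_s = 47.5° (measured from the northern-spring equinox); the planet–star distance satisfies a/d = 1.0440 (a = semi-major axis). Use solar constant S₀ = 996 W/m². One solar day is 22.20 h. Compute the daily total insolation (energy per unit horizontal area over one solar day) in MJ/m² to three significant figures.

Solar declination: sin δ = sin ε · sin λ_s = sin 25.80° × sin 47.5° = 0.32089, so δ = +18.717°.
cos H₀ = −tan(+38.4°) tan(+18.717°) = -0.2685, H₀ = 1.8427 rad.
Bracket: H₀ sin φ sin δ + cos φ cos δ sin H₀ = 1.8427×0.62115×0.32089 + 0.78369×0.94712×0.96327 = 0.367288 + 0.714986 = 1.082274.
Inverse-square distance factor (a/d)² = 1.0440² = 1.089936.
Q̄ = (S₀/π) × 1.089936 × [bracket] = (996/π) × 1.089936 × 1.082274 = 373.98 W/m².
Daily total = Q̄ × 22.20 h × 3600 s/h = 373.98 × 22.20 × 3600 / 10⁶ = 29.89 MJ/m².

29.9 MJ/m²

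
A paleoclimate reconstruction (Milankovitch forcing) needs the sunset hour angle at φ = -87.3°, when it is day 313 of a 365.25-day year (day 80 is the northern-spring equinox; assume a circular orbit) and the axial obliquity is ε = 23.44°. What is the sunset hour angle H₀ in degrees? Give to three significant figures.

Solar longitude: λ_s = 360° × (313 − 80)/365.25 = 229.651°.
sin δ = sin 23.44° × sin 229.651° = -0.30316, so δ = -17.648°.
Sunrise equation: cos H₀ = −tan φ · tan δ = -6.7460 ≤ −1, so the Sun never sets (polar day) and H₀ = π.

H₀ = 180°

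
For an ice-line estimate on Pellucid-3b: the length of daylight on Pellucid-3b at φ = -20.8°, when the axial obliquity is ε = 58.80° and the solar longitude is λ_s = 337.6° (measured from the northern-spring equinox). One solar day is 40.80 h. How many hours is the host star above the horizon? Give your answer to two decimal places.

22.11 h

Solar declination: sin δ = sin ε · sin λ_s = sin 58.80° × sin 337.6° = -0.32595, so δ = -19.023°.
cos H₀ = −tan φ · tan δ = −tan(-20.8°) × tan(-19.023°) = -0.1310, so H₀ = 1.7021 rad = 97.53°.
Daylight = 2H₀/(2π) × 40.80 h = (1.7021/π) × 40.80 = 22.11 h.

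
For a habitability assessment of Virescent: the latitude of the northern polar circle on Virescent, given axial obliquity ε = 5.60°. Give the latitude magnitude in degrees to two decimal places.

The polar circle is the lowest latitude that experiences at least one full rotation of continuous daylight at the northern-summer solstice; it lies at |ϕ| = 90° − ε = 90° − 5.60° = 84.40°.

84.40°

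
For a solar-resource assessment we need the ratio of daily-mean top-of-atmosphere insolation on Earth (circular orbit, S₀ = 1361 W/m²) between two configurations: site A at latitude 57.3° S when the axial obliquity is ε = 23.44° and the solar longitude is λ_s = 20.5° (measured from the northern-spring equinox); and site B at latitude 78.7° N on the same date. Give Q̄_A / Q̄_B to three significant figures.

— Configuration A (φ=-57.3°):
Solar declination: sin δ = sin ε · sin λ_s = sin 23.44° × sin 20.5° = 0.13931, so δ = +8.008°.
cos H₀ = −tan(-57.3°) tan(+8.008°) = 0.2191, H₀ = 1.3499 rad.
Bracket: H₀ sin φ sin δ + cos φ cos δ sin H₀ = 1.3499×-0.84151×0.13931 + 0.54024×0.99025×0.97570 = -0.158250 + 0.521973 = 0.363723.
Q̄ = (S₀/π) × [bracket] = (1361/π) × 0.363723 = 157.57 W/m².
— Configuration B (φ=+78.7°):
cos H₀ = −tan(+78.7°) tan(+8.008°) = -0.7040, H₀ = 2.3519 rad.
Bracket: H₀ sin φ sin δ + cos φ cos δ sin H₀ = 2.3519×0.98061×0.13931 + 0.19595×0.99025×0.71016 = 0.321290 + 0.137799 = 0.459089.
Q̄ = (S₀/π) × [bracket] = (1361/π) × 0.459089 = 198.89 W/m².
Ratio Q̄_A / Q̄_B = 157.57 / 198.89 = 0.7922.

Q̄_A / Q̄_B ≈ 0.792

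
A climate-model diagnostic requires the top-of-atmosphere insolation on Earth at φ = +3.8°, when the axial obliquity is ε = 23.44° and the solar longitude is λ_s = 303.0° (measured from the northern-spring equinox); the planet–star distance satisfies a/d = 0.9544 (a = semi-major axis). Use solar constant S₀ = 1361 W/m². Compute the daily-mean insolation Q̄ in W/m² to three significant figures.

Q̄ ≈ 358 W/m²

Solar declination: sin δ = sin ε · sin λ_s = sin 23.44° × sin 303.0° = -0.33361, so δ = -19.488°.
cos H₀ = −tan(+3.8°) tan(-19.488°) = 0.0235, H₀ = 1.5473 rad.
Bracket: H₀ sin φ sin δ + cos φ cos δ sin H₀ = 1.5473×0.06627×-0.33361 + 0.99780×0.94271×0.99972 = -0.034208 + 0.940373 = 0.906165.
Inverse-square distance factor (a/d)² = 0.9544² = 0.910879.
Q̄ = (S₀/π) × 0.910879 × [bracket] = (1361/π) × 0.910879 × 0.906165 = 357.6 W/m².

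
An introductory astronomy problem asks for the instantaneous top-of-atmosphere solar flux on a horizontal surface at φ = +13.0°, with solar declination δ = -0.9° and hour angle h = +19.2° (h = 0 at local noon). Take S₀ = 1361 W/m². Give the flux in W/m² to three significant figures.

cos θ_z = sin φ sin δ + cos φ cos δ cos h = -0.003533 + 0.920059 = 0.916526.
Flux = S₀ · cos θ_z = 1361 × 0.916526 = 1247 W/m².

1.25e+03 W/m²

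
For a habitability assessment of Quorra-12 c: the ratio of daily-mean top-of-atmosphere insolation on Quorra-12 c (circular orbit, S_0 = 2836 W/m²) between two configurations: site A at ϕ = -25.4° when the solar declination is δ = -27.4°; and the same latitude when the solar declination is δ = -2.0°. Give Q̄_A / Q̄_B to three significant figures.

— Configuration A (ϕ=-25.4°):
cos h₀ = −tan(-25.4°) tan(-27.400°) = -0.2461, h₀ = 1.8195 rad.
Bracket: h₀ sin ϕ sin δ + cos ϕ cos δ sin h₀ = 1.8195×-0.42894×-0.46020 + 0.90334×0.88782×0.96924 = 0.359166 + 0.777334 = 1.136500.
Q̄ = (S_0/π) × [bracket] = (2836/π) × 1.136500 = 1025.9 W/m².
— Configuration B (ϕ=-25.4°):
cos h₀ = −tan(-25.4°) tan(-2.000°) = -0.0166, h₀ = 1.5874 rad.
Bracket: h₀ sin ϕ sin δ + cos ϕ cos δ sin h₀ = 1.5874×-0.42894×-0.03490 + 0.90334×0.99939×0.99986 = 0.023763 + 0.902663 = 0.926426.
Q̄ = (S_0/π) × [bracket] = (2836/π) × 0.926426 = 836.31 W/m².
Ratio Q̄_A / Q̄_B = 1025.9 / 836.31 = 1.227.

Q̄_A / Q̄_B ≈ 1.23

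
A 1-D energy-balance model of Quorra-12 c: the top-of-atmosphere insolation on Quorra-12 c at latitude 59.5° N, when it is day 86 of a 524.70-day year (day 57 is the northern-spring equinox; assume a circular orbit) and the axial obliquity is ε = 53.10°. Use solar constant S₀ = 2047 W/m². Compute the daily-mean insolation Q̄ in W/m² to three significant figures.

Solar longitude: λ_s = 360° × (86 − 57)/524.70 = 19.897°.
sin δ = sin 53.10° × sin 19.897° = 0.27216, so δ = +15.793°.
cos H₀ = −tan(+59.5°) tan(+15.793°) = -0.4802, H₀ = 2.0716 rad.
Bracket: H₀ sin φ sin δ + cos φ cos δ sin H₀ = 2.0716×0.86163×0.27216 + 0.50754×0.96225×0.87718 = 0.485793 + 0.428397 = 0.914190.
Q̄ = (S₀/π) × [bracket] = (2047/π) × 0.914190 = 595.7 W/m².

Q̄ ≈ 596 W/m²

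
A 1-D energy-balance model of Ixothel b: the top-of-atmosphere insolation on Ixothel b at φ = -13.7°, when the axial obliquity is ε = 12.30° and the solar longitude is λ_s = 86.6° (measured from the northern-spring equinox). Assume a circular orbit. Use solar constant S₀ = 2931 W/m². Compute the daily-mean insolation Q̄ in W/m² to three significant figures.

Q̄ ≈ 813 W/m²

Solar declination: sin δ = sin ε · sin λ_s = sin 12.30° × sin 86.6° = 0.21266, so δ = +12.278°.
cos H₀ = −tan(-13.7°) tan(+12.278°) = 0.0531, H₀ = 1.5177 rad.
Bracket: H₀ sin φ sin δ + cos φ cos δ sin H₀ = 1.5177×-0.23684×0.21266 + 0.97155×0.97713×0.99859 = -0.076441 + 0.947992 = 0.871551.
Q̄ = (S₀/π) × [bracket] = (2931/π) × 0.871551 = 813.1 W/m².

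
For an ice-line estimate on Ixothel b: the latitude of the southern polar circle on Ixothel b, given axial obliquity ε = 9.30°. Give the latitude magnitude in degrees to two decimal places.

The polar circle is the lowest latitude that experiences at least one full rotation of continuous darkness at the northern-summer solstice; it lies at |φ| = 90° − ε = 90° − 9.30° = 80.70°.

80.70°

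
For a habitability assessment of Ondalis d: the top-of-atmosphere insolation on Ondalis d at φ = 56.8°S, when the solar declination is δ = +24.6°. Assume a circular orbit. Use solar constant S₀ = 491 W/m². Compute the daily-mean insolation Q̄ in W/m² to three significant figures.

Q̄ ≈ 12.3 W/m²

cos H₀ = −tan(-56.8°) tan(+24.600°) = 0.6996, H₀ = 0.7959 rad.
Bracket: H₀ sin φ sin δ + cos φ cos δ sin H₀ = 0.7959×-0.83676×0.41628 + 0.54756×0.90924×0.71449 = -0.277233 + 0.355718 = 0.078485.
Q̄ = (S₀/π) × [bracket] = (491/π) × 0.078485 = 12.27 W/m².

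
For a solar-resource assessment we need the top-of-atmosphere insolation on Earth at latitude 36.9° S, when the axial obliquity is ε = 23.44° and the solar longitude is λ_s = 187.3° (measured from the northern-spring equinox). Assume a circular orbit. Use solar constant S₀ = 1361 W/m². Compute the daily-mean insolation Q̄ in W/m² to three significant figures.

Q̄ ≈ 367 W/m²

Solar declination: sin δ = sin ε · sin λ_s = sin 23.44° × sin 187.3° = -0.05054, so δ = -2.897°.
cos H₀ = −tan(-36.9°) tan(-2.897°) = -0.0380, H₀ = 1.6088 rad.
Bracket: H₀ sin φ sin δ + cos φ cos δ sin H₀ = 1.6088×-0.60042×-0.05054 + 0.79968×0.99872×0.99928 = 0.048819 + 0.798081 = 0.846900.
Q̄ = (S₀/π) × [bracket] = (1361/π) × 0.846900 = 366.9 W/m².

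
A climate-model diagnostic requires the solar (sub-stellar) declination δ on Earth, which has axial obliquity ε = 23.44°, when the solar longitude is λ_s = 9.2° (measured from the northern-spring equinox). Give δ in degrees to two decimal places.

sin δ = sin ε · sin λ_s = sin 23.44° × sin 9.2° = 0.063599.
δ = arcsin(0.063599) = +3.65°.

δ = +3.65°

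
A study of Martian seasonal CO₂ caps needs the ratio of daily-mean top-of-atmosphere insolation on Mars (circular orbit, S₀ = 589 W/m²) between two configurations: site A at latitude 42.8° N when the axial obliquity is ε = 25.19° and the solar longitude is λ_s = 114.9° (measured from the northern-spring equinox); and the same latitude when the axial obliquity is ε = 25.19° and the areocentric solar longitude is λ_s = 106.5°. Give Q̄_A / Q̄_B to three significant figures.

— Configuration A (φ=+42.8°):
Solar declination: sin δ = sin ε · sin λ_s = sin 25.19° × sin 114.9° = 0.38606, so δ = +22.709°.
cos H₀ = −tan(+42.8°) tan(+22.709°) = -0.3875, H₀ = 1.9688 rad.
Bracket: H₀ sin φ sin δ + cos φ cos δ sin H₀ = 1.9688×0.67944×0.38606 + 0.73373×0.92247×0.92185 = 0.516425 + 0.623949 = 1.140374.
Q̄ = (S₀/π) × [bracket] = (589/π) × 1.140374 = 213.80 W/m².
— Configuration B (φ=+42.8°):
sin δ = sin 25.19° × sin 106.5° = 0.40809, so δ = +24.085°.
cos H₀ = −tan(+42.8°) tan(+24.085°) = -0.4139, H₀ = 1.9976 rad.
Bracket: H₀ sin φ sin δ + cos φ cos δ sin H₀ = 1.9976×0.67944×0.40809 + 0.73373×0.91294×0.91031 = 0.553880 + 0.609772 = 1.163652.
Q̄ = (S₀/π) × [bracket] = (589/π) × 1.163652 = 218.17 W/m².
Ratio Q̄_A / Q̄_B = 213.80 / 218.17 = 0.9800.

Q̄_A / Q̄_B ≈ 0.980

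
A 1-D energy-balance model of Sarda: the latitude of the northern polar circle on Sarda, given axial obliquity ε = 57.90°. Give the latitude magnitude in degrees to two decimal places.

32.10°

The polar circle is the lowest latitude that experiences at least one full rotation of continuous daylight at the northern-summer solstice; it lies at |ϕ| = 90° − ε = 90° − 57.90° = 32.10°.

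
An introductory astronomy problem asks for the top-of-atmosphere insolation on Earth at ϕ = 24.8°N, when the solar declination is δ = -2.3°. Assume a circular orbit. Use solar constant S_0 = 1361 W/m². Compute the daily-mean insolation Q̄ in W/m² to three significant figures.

cos h₀ = −tan(+24.8°) tan(-2.300°) = 0.0186, h₀ = 1.5522 rad.
Bracket: h₀ sin ϕ sin δ + cos ϕ cos δ sin h₀ = 1.5522×0.41945×-0.04013 + 0.90778×0.99919×0.99983 = -0.026127 + 0.906891 = 0.880764.
Q̄ = (S_0/π) × [bracket] = (1361/π) × 0.880764 = 381.6 W/m².

Q̄ ≈ 382 W/m²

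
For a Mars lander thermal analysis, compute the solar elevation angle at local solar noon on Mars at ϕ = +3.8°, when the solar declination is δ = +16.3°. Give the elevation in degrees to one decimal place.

At local noon the hour angle is zero, so the zenith angle equals |ϕ − δ| = |+3.8° − (+16.300°)| = 12.500°.
Elevation = 90° − 12.500° = 77.5°.

77.5°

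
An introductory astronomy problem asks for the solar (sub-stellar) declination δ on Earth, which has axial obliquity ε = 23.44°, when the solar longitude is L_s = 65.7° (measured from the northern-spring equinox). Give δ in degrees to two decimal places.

sin δ = sin ε · sin L_s = sin 23.44° × sin 65.7° = 0.362546.
δ = arcsin(0.362546) = +21.26°.

δ = +21.26°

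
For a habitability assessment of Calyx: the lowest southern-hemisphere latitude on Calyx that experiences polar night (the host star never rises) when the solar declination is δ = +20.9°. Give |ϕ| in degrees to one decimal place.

Polar night requires cos h₀ = −tan ϕ tan δ ≥ 1, i.e. tan ϕ tan δ ≤ −1.
The boundary is |tan ϕ| · |tan δ| = 1, so |ϕ| = 90° − |δ| = 90° − 20.9° = 69.1° in the southern hemisphere.

|ϕ| = 69.1°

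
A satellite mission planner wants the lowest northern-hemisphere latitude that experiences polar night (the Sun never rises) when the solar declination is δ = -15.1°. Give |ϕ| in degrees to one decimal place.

|ϕ| = 74.9°

Polar night requires cos h₀ = −tan ϕ tan δ ≥ 1, i.e. tan ϕ tan δ ≤ −1.
The boundary is |tan ϕ| · |tan δ| = 1, so |ϕ| = 90° − |δ| = 90° − 15.1° = 74.9° in the northern hemisphere.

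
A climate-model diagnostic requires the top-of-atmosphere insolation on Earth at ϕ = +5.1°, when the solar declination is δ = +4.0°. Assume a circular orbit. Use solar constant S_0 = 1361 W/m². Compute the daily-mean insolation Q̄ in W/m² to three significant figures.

cos h₀ = −tan(+5.1°) tan(+4.000°) = -0.0062, h₀ = 1.5770 rad.
Bracket: h₀ sin ϕ sin δ + cos ϕ cos δ sin h₀ = 1.5770×0.08889×0.06976 + 0.99604×0.99756×0.99998 = 0.009779 + 0.993590 = 1.003369.
Q̄ = (S_0/π) × [bracket] = (1361/π) × 1.003369 = 434.7 W/m².

Q̄ ≈ 435 W/m²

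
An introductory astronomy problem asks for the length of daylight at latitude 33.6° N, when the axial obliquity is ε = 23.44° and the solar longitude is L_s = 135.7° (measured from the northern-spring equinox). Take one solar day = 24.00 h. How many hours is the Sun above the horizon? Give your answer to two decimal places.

Solar declination: sin δ = sin ε · sin L_s = sin 23.44° × sin 135.7° = 0.27782, so δ = +16.130°.
cos h₀ = −tan ϕ · tan δ = −tan(+33.6°) × tan(+16.130°) = -0.1921, so h₀ = 1.7641 rad = 101.08°.
Daylight = 2h₀/(2π) × 24.00 h = (1.7641/π) × 24.00 = 13.48 h.

13.48 h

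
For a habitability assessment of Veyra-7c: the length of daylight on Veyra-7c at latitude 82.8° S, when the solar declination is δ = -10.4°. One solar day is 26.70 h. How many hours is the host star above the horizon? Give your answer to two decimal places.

26.70 h

Sunrise equation: cos H₀ = −tan φ · tan δ = -1.4528 ≤ −1, so the host star never sets (polar day) and H₀ = π.
Daylight = 2H₀/(2π) × 26.70 h = (3.1416/π) × 26.70 = 26.70 h.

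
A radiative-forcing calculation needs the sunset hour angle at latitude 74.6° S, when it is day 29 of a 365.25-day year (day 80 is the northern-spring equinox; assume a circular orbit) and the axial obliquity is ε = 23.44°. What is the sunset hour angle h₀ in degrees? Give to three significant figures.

h₀ = 180°

Solar longitude: L_s = 360° × (29 − 80)/365.25 = -50.267°, i.e. -50.267° + 360° = 309.733°.
sin δ = sin 23.44° × sin 309.733° = -0.30591, so δ = -17.813°.
Sunrise equation: cos h₀ = −tan ϕ · tan δ = -1.1665 ≤ −1, so the Sun never sets (polar day) and h₀ = π.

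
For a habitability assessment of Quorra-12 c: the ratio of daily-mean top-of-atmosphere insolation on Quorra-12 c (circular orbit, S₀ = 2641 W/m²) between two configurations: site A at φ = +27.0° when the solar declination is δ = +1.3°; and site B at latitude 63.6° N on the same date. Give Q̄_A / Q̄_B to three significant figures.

Q̄_A / Q̄_B ≈ 1.90

— Configuration A (φ=+27.0°):
cos H₀ = −tan(+27.0°) tan(+1.300°) = -0.0116, H₀ = 1.5824 rad.
Bracket: H₀ sin φ sin δ + cos φ cos δ sin H₀ = 1.5824×0.45399×0.02269 + 0.89101×0.99974×0.99993 = 0.016300 + 0.890716 = 0.907016.
Q̄ = (S₀/π) × [bracket] = (2641/π) × 0.907016 = 762.49 W/m².
— Configuration B (φ=+63.6°):
cos H₀ = −tan(+63.6°) tan(+1.300°) = -0.0457, H₀ = 1.6165 rad.
Bracket: H₀ sin φ sin δ + cos φ cos δ sin H₀ = 1.6165×0.89571×0.02269 + 0.44464×0.99974×0.99895 = 0.032853 + 0.444058 = 0.476911.
Q̄ = (S₀/π) × [bracket] = (2641/π) × 0.476911 = 400.92 W/m².
Ratio Q̄_A / Q̄_B = 762.49 / 400.92 = 1.902.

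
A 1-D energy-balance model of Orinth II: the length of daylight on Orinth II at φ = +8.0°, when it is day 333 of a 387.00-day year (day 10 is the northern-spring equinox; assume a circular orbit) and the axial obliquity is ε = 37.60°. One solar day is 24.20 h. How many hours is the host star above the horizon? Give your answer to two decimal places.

Solar longitude: λ_s = 360° × (333 − 10)/387.00 = 300.465°.
sin δ = sin 37.60° × sin 300.465° = -0.52591, so δ = -31.729°.
cos H₀ = −tan φ · tan δ = −tan(+8.0°) × tan(-31.729°) = 0.0869, so H₀ = 1.4838 rad = 85.01°.
Daylight = 2H₀/(2π) × 24.20 h = (1.4838/π) × 24.20 = 11.43 h.

11.43 h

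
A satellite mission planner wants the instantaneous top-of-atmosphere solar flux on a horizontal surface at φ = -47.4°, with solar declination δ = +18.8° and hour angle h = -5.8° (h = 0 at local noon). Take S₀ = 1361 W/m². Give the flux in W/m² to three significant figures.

545 W/m²

cos θ_z = sin φ sin δ + cos φ cos δ cos h = -0.237219 + 0.637484 = 0.400265.
Flux = S₀ · cos θ_z = 1361 × 0.400265 = 544.8 W/m².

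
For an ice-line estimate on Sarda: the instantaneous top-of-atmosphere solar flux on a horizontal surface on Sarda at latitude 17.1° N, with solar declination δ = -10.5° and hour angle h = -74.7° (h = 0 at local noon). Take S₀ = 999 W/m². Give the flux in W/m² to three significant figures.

cos θ_z = sin φ sin δ + cos φ cos δ cos h = -0.053585 + 0.247985 = 0.194400.
Flux = S₀ · cos θ_z = 999 × 0.194400 = 194.2 W/m².

194 W/m²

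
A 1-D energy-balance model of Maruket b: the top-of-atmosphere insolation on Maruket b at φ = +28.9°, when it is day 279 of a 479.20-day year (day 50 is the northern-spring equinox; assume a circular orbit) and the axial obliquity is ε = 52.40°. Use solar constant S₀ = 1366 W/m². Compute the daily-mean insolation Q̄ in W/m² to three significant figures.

Solar longitude: λ_s = 360° × (279 − 50)/479.20 = 172.037°.
sin δ = sin 52.40° × sin 172.037° = 0.10976, so δ = +6.302°.
cos H₀ = −tan(+28.9°) tan(+6.302°) = -0.0610, H₀ = 1.6318 rad.
Bracket: H₀ sin φ sin δ + cos φ cos δ sin H₀ = 1.6318×0.48328×0.10976 + 0.87546×0.99396×0.99814 = 0.086559 + 0.868554 = 0.955113.
Q̄ = (S₀/π) × [bracket] = (1366/π) × 0.955113 = 415.3 W/m².

Q̄ ≈ 415 W/m²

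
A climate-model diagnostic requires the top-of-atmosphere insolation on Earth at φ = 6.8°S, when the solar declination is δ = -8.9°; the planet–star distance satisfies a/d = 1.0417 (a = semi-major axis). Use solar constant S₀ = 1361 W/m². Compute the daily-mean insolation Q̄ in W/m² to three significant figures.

Q̄ ≈ 475 W/m²

cos H₀ = −tan(-6.8°) tan(-8.900°) = -0.0187, H₀ = 1.5895 rad.
Bracket: H₀ sin φ sin δ + cos φ cos δ sin H₀ = 1.5895×-0.11840×-0.15471 + 0.99297×0.98796×0.99983 = 0.029116 + 0.980848 = 1.009964.
Inverse-square distance factor (a/d)² = 1.0417² = 1.085139.
Q̄ = (S₀/π) × 1.085139 × [bracket] = (1361/π) × 1.085139 × 1.009964 = 474.8 W/m².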